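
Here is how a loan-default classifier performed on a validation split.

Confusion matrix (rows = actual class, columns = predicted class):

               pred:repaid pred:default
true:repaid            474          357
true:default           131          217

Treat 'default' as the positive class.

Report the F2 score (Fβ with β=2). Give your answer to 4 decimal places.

Fβ = (1+β²)·TP / ((1+β²)·TP + β²·FN + FP), with β²=4
= 5·217 / (5·217 + 4·131 + 357) = 0.5519

0.5519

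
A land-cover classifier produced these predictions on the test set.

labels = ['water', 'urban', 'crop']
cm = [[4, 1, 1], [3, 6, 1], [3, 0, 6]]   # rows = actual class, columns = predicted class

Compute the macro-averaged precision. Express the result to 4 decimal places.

Per-class precision (TP/(TP+FP)):
  water: TP=4, FP=3+3=6 → 4/10 = 0.40000
  urban: TP=6, FP=1+0=1 → 6/7 = 0.85714
  crop: TP=6, FP=1+1=2 → 6/8 = 0.75000
Macro-precision = mean = (0.40000 + 0.85714 + 0.75000) / 3 = 0.6690

0.6690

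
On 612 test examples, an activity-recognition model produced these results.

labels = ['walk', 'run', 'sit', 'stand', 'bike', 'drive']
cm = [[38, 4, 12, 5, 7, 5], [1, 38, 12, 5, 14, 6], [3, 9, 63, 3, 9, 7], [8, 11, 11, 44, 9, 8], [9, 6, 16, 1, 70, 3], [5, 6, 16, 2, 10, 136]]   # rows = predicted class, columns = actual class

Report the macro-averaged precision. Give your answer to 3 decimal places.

Per-class precision (TP/(TP+FP)):
  walk: TP=38, FP=4+12+5+7+5=33 → 38/71 = 0.5352
  run: TP=38, FP=1+12+5+14+6=38 → 38/76 = 0.5000
  sit: TP=63, FP=3+9+3+9+7=31 → 63/94 = 0.6702
  stand: TP=44, FP=8+11+11+9+8=47 → 44/91 = 0.4835
  bike: TP=70, FP=9+6+16+1+3=35 → 70/105 = 0.6667
  drive: TP=136, FP=5+6+16+2+10=39 → 136/175 = 0.7771
Macro-precision = mean = (0.5352 + 0.5000 + 0.6702 + 0.4835 + 0.6667 + 0.7771) / 6 = 0.605

0.605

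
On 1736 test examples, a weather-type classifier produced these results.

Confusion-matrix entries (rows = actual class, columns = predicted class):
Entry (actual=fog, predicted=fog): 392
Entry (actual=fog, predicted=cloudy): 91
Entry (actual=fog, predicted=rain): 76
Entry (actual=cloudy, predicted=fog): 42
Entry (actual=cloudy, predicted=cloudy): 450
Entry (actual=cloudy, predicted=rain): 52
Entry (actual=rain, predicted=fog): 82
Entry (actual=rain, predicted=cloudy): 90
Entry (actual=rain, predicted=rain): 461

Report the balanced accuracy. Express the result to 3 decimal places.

Balanced accuracy = mean of per-class recall.
  fog: recall = 392/559 = 0.7013
  cloudy: recall = 450/544 = 0.8272
  rain: recall = 461/633 = 0.7283
Mean = (0.7013 + 0.8272 + 0.7283) / 3 = 0.752

0.752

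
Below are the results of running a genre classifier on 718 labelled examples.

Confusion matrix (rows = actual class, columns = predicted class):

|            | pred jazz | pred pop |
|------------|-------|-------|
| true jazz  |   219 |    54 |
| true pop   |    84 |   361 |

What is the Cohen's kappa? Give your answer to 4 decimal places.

0.6007

Observed agreement pₒ = trace/N = 580/718 = 0.80780
Expected agreement pₑ = Σ (rowᵢ·colᵢ)/N² = (273·303 + 445·415)/718² = 0.51868
κ = (pₒ − pₑ)/(1 − pₑ) = (0.80780 − 0.51868)/(1 − 0.51868) = 0.6007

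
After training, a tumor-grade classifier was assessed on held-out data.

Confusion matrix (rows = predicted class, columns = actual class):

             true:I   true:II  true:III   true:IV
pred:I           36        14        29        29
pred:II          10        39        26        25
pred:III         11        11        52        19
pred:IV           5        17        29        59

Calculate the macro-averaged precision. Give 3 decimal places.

Per-class precision (TP/(TP+FP)):
  I: TP=36, FP=14+29+29=72 → 36/108 = 0.3333
  II: TP=39, FP=10+26+25=61 → 39/100 = 0.3900
  III: TP=52, FP=11+11+19=41 → 52/93 = 0.5591
  IV: TP=59, FP=5+17+29=51 → 59/110 = 0.5364
Macro-precision = mean = (0.3333 + 0.3900 + 0.5591 + 0.5364) / 4 = 0.455

0.455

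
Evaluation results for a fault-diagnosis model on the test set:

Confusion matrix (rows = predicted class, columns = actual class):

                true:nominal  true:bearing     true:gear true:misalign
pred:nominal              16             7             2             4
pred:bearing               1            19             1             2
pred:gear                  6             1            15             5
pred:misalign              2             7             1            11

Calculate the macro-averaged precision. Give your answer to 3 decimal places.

0.614

Per-class precision (TP/(TP+FP)):
  nominal: TP=16, FP=7+2+4=13 → 16/29 = 0.5517
  bearing: TP=19, FP=1+1+2=4 → 19/23 = 0.8261
  gear: TP=15, FP=6+1+5=12 → 15/27 = 0.5556
  misalign: TP=11, FP=2+7+1=10 → 11/21 = 0.5238
Macro-precision = mean = (0.5517 + 0.8261 + 0.5556 + 0.5238) / 4 = 0.614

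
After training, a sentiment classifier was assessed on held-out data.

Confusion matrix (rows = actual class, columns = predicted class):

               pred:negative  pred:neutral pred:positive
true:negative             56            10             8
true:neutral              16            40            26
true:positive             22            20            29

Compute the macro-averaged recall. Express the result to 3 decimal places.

Per-class recall (TP/(TP+FN)):
  negative: TP=56, FN=10+8=18 → 56/74 = 0.7568
  neutral: TP=40, FN=16+26=42 → 40/82 = 0.4878
  positive: TP=29, FN=22+20=42 → 29/71 = 0.4085
Macro-recall = mean = (0.7568 + 0.4878 + 0.4085) / 3 = 0.551

0.551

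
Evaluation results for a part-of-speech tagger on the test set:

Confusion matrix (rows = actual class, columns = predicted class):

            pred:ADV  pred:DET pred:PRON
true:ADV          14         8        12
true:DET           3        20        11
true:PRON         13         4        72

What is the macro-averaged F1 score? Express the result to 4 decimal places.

Per-class F1 score (2·TP/(2·TP+FP+FN)):
  ADV: TP=14, FP=3+13=16, FN=8+12=20 → 28/64 = 0.43750
  DET: TP=20, FP=8+4=12, FN=3+11=14 → 40/66 = 0.60606
  PRON: TP=72, FP=12+11=23, FN=13+4=17 → 144/184 = 0.78261
Macro-F1 score = mean = (0.43750 + 0.60606 + 0.78261) / 3 = 0.6087

0.6087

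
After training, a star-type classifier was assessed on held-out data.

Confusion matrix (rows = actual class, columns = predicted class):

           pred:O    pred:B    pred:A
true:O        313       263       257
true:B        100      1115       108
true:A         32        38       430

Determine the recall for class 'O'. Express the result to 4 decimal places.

recall = TP/(TP+FN).
O: TP=313, FN=263+257=520 → 313/833 = 0.37575

0.3758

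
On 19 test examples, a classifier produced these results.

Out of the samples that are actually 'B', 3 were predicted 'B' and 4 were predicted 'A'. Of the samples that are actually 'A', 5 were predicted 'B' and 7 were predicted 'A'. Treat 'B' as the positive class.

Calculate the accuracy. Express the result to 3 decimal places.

0.526

Accuracy = (TP+TN)/N = (3+7)/19 = 0.526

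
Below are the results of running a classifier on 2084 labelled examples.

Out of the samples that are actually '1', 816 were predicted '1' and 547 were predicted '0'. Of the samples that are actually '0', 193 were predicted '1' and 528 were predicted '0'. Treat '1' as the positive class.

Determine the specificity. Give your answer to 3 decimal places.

0.732

Specificity = TN/(TN+FP) = 528/(528+193) = 0.732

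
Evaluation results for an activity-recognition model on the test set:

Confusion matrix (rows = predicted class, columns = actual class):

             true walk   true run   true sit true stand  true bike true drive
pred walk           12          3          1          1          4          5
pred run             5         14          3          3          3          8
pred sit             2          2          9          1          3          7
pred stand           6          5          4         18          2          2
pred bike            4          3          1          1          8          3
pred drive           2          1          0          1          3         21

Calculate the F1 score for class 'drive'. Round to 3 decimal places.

Treat 'drive' as positive and all other classes as negative.
F1 score = 2·TP/(2·TP+FP+FN).
drive: TP=21, FP=2+1+0+1+3=7, FN=5+8+7+2+3=25 → 42/74 = 0.5676

0.568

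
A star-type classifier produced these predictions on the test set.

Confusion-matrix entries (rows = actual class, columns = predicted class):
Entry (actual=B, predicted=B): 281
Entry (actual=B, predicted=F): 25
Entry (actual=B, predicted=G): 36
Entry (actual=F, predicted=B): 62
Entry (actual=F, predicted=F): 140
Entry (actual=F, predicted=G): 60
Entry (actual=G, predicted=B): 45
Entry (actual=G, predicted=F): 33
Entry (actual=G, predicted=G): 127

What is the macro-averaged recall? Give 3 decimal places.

0.659

Per-class recall (TP/(TP+FN)):
  B: TP=281, FN=25+36=61 → 281/342 = 0.8216
  F: TP=140, FN=62+60=122 → 140/262 = 0.5344
  G: TP=127, FN=45+33=78 → 127/205 = 0.6195
Macro-recall = mean = (0.8216 + 0.5344 + 0.6195) / 3 = 0.659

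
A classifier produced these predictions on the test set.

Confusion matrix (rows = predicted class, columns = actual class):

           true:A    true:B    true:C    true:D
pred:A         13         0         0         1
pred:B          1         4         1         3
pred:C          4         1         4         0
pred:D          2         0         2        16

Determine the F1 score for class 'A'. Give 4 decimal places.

0.7647

F1 score = 2·TP/(2·TP+FP+FN).
A: TP=13, FP=0+0+1=1, FN=1+4+2=7 → 26/34 = 0.76471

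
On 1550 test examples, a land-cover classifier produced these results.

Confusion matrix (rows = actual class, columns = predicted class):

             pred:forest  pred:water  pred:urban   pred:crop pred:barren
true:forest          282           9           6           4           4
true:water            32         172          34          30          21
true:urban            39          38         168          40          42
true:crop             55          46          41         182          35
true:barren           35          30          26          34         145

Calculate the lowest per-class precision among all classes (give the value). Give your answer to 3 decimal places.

Per-class precision (TP/(TP+FP)):
  forest: TP=282, FP=32+39+55+35=161 → 282/443 = 0.6366
  water: TP=172, FP=9+38+46+30=123 → 172/295 = 0.5831
  urban: TP=168, FP=6+34+41+26=107 → 168/275 = 0.6109
  crop: TP=182, FP=4+30+40+34=108 → 182/290 = 0.6276
  barren: TP=145, FP=4+21+42+35=102 → 145/247 = 0.5870
Lowest is class 'water' with precision = 0.583.

0.583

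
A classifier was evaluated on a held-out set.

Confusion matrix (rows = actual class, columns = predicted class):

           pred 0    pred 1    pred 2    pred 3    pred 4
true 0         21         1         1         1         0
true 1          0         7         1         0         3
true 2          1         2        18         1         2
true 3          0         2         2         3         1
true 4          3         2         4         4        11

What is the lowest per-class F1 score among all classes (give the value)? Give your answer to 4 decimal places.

0.3529

Per-class F1 score (2·TP/(2·TP+FP+FN)):
  0: TP=21, FP=0+1+0+3=4, FN=1+1+1+0=3 → 42/49 = 0.85714
  1: TP=7, FP=1+2+2+2=7, FN=0+1+0+3=4 → 14/25 = 0.56000
  2: TP=18, FP=1+1+2+4=8, FN=1+2+1+2=6 → 36/50 = 0.72000
  3: TP=3, FP=1+0+1+4=6, FN=0+2+2+1=5 → 6/17 = 0.35294
  4: TP=11, FP=0+3+2+1=6, FN=3+2+4+4=13 → 22/41 = 0.53659
Lowest is class '3' with F1 score = 0.3529.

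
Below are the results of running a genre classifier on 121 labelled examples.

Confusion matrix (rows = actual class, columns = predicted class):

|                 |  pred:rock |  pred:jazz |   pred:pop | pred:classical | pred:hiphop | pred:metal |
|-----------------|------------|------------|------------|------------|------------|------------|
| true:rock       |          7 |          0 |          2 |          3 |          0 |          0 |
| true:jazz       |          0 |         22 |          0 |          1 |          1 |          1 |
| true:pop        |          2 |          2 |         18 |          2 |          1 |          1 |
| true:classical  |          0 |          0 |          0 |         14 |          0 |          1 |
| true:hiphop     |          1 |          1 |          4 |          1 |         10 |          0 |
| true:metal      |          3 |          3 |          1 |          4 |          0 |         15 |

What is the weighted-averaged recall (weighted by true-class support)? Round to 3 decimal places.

Per-class recall (TP/(TP+FN)):
  rock: TP=7, FN=0+2+3+0+0=5 → 7/12 = 0.5833
  jazz: TP=22, FN=0+0+1+1+1=3 → 22/25 = 0.8800
  pop: TP=18, FN=2+2+2+1+1=8 → 18/26 = 0.6923
  classical: TP=14, FN=0+0+0+0+1=1 → 14/15 = 0.9333
  hiphop: TP=10, FN=1+1+4+1+0=7 → 10/17 = 0.5882
  metal: TP=15, FN=3+3+1+4+0=11 → 15/26 = 0.5769
Weighted-recall = Σ (supportᵢ/N)·recallᵢ with N=121: (12/121)·0.5833 + (25/121)·0.8800 + (26/121)·0.6923 + (15/121)·0.9333 + (17/121)·0.5882 + (26/121)·0.5769 = 0.711

0.711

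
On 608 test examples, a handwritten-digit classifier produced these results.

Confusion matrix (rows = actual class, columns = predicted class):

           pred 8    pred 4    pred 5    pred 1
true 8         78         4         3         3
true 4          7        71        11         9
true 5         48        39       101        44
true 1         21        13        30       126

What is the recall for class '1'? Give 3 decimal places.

0.663

Treat '1' as positive and all other classes as negative.
recall = TP/(TP+FN).
1: TP=126, FN=21+13+30=64 → 126/190 = 0.6632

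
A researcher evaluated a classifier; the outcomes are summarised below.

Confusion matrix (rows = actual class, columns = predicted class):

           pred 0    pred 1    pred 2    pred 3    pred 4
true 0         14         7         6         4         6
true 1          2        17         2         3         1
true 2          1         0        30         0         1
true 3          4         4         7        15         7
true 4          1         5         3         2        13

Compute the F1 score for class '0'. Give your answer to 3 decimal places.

0.475

One-vs-rest for '0': TP = diagonal; FP = other classes predicted '0'; FN = '0' predicted as other.
F1 score = 2·TP/(2·TP+FP+FN).
0: TP=14, FP=2+1+4+1=8, FN=7+6+4+6=23 → 28/59 = 0.4746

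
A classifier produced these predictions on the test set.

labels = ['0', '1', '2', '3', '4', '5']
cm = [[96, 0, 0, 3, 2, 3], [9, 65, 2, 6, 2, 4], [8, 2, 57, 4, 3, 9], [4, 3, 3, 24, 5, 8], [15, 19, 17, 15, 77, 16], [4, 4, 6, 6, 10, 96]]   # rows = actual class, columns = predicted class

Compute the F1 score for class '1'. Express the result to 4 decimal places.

One-vs-rest for '1': TP = diagonal; FP = other classes predicted '1'; FN = '1' predicted as other.
F1 score = 2·TP/(2·TP+FP+FN).
1: TP=65, FP=0+2+3+19+4=28, FN=9+2+6+2+4=23 → 130/181 = 0.71823

0.7182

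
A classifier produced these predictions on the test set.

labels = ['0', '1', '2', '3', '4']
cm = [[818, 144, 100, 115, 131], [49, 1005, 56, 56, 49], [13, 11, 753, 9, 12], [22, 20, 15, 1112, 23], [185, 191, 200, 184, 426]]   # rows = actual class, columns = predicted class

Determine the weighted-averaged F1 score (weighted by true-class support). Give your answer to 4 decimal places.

Per-class F1 score (2·TP/(2·TP+FP+FN)):
  0: TP=818, FP=49+13+22+185=269, FN=144+100+115+131=490 → 1636/2395 = 0.68309
  1: TP=1005, FP=144+11+20+191=366, FN=49+56+56+49=210 → 2010/2586 = 0.77726
  2: TP=753, FP=100+56+15+200=371, FN=13+11+9+12=45 → 1506/1922 = 0.78356
  3: TP=1112, FP=115+56+9+184=364, FN=22+20+15+23=80 → 2224/2668 = 0.83358
  4: TP=426, FP=131+49+12+23=215, FN=185+191+200+184=760 → 852/1827 = 0.46634
Weighted-F1 score = Σ (supportᵢ/N)·F1 scoreᵢ with N=5699: (1308/5699)·0.68309 + (1215/5699)·0.77726 + (798/5699)·0.78356 + (1192/5699)·0.83358 + (1186/5699)·0.46634 = 0.7036

0.7036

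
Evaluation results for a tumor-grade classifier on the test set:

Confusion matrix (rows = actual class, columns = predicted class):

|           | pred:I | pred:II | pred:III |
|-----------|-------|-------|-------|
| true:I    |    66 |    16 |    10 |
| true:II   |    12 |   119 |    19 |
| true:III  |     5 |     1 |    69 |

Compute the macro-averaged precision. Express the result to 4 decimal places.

Per-class precision (TP/(TP+FP)):
  I: TP=66, FP=12+5=17 → 66/83 = 0.79518
  II: TP=119, FP=16+1=17 → 119/136 = 0.87500
  III: TP=69, FP=10+19=29 → 69/98 = 0.70408
Macro-precision = mean = (0.79518 + 0.87500 + 0.70408) / 3 = 0.7914

0.7914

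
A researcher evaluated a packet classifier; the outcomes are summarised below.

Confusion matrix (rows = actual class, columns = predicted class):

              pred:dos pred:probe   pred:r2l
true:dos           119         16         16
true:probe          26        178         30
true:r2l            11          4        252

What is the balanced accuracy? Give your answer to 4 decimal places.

Balanced accuracy = mean of per-class recall.
  dos: recall = 119/151 = 0.78808
  probe: recall = 178/234 = 0.76068
  r2l: recall = 252/267 = 0.94382
Mean = (0.78808 + 0.76068 + 0.94382) / 3 = 0.8309

0.8309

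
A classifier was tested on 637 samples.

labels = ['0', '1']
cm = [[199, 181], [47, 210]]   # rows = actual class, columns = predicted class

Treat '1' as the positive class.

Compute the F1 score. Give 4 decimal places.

0.6481

Precision = TP/(TP+FP) = 210/391 = 0.5371
Recall = TP/(TP+FN) = 210/257 = 0.8171
F1 = 2·TP/(2·TP+FP+FN) = 420/648 = 0.6481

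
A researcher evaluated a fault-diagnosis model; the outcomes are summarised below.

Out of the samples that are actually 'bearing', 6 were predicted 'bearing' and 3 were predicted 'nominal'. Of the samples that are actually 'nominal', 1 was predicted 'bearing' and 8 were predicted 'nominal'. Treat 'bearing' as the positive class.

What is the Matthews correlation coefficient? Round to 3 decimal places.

MCC = (TP·TN − FP·FN) / √((TP+FP)(TP+FN)(TN+FP)(TN+FN))
Numerator = 6·8 − 1·3 = 45
Denominator = √(7·9·9·11) = √6237 = 78.9747
MCC = 45 / 78.9747 = 0.570

0.570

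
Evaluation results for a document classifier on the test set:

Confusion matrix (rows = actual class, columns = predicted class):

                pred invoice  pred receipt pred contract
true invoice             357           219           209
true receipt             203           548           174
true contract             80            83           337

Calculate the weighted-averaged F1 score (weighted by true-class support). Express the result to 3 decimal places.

0.561

Per-class F1 score (2·TP/(2·TP+FP+FN)):
  invoice: TP=357, FP=203+80=283, FN=219+209=428 → 714/1425 = 0.5011
  receipt: TP=548, FP=219+83=302, FN=203+174=377 → 1096/1775 = 0.6175
  contract: TP=337, FP=209+174=383, FN=80+83=163 → 674/1220 = 0.5525
Weighted-F1 score = Σ (supportᵢ/N)·F1 scoreᵢ with N=2210: (785/2210)·0.5011 + (925/2210)·0.6175 + (500/2210)·0.5525 = 0.561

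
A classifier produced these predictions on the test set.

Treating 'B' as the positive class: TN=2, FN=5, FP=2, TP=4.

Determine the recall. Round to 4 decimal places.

Recall = TP/(TP+FN) = 4/(4+5) = 4/9 = 0.4444

0.4444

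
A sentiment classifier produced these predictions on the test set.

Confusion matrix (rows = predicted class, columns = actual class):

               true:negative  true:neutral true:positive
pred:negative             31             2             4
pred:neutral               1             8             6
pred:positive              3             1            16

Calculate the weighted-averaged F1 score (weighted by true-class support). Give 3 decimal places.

Per-class F1 score (2·TP/(2·TP+FP+FN)):
  negative: TP=31, FP=2+4=6, FN=1+3=4 → 62/72 = 0.8611
  neutral: TP=8, FP=1+6=7, FN=2+1=3 → 16/26 = 0.6154
  positive: TP=16, FP=3+1=4, FN=4+6=10 → 32/46 = 0.6957
Weighted-F1 score = Σ (supportᵢ/N)·F1 scoreᵢ with N=72: (35/72)·0.8611 + (11/72)·0.6154 + (26/72)·0.6957 = 0.764

0.764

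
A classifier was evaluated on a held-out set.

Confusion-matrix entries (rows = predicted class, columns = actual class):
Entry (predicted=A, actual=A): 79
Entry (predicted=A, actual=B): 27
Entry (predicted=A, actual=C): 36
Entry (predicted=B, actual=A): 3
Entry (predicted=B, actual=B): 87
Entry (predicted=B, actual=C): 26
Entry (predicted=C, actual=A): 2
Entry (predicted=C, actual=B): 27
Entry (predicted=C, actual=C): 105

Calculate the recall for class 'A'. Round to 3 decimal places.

One-vs-rest for 'A': TP = diagonal; FP = other classes predicted 'A'; FN = 'A' predicted as other.
recall = TP/(TP+FN).
A: TP=79, FN=3+2=5 → 79/84 = 0.9405

0.940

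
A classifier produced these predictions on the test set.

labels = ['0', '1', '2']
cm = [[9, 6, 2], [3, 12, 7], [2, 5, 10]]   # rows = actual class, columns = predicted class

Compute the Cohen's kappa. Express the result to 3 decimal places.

Observed agreement pₒ = trace/N = 31/56 = 0.5536
Expected agreement pₑ = Σ (rowᵢ·colᵢ)/N² = (17·14 + 22·23 + 17·19)/56² = 0.3402
κ = (pₒ − pₑ)/(1 − pₑ) = (0.5536 − 0.3402)/(1 − 0.3402) = 0.323

0.323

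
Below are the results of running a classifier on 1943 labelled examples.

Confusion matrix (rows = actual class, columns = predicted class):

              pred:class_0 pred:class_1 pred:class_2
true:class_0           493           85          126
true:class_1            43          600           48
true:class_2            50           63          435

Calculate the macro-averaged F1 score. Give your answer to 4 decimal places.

0.7834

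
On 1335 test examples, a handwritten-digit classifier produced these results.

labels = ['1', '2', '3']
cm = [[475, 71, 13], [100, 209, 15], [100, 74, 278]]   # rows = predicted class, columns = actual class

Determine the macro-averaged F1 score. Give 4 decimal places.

0.7066

Per-class F1 score (2·TP/(2·TP+FP+FN)):
  1: TP=475, FP=71+13=84, FN=100+100=200 → 950/1234 = 0.76985
  2: TP=209, FP=100+15=115, FN=71+74=145 → 418/678 = 0.61652
  3: TP=278, FP=100+74=174, FN=13+15=28 → 556/758 = 0.73351
Macro-F1 score = mean = (0.76985 + 0.61652 + 0.73351) / 3 = 0.7066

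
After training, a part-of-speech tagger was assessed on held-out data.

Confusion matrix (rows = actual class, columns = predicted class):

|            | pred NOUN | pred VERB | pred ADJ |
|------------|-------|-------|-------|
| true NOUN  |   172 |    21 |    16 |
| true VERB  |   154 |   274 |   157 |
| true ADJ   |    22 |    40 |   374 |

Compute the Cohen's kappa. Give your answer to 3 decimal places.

0.499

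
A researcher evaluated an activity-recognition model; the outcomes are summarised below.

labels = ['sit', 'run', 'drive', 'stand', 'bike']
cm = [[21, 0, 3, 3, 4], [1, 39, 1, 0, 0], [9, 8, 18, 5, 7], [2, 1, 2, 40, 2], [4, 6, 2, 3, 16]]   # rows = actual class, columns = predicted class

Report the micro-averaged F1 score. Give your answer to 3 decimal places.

0.680

Micro-averaging pools counts across classes: ΣTP=134, ΣFP=63, ΣFN=63.
Micro-F1 score = 2·TP/(2·TP+FP+FN) on pooled counts = 0.680 (equals overall accuracy in single-label multiclass).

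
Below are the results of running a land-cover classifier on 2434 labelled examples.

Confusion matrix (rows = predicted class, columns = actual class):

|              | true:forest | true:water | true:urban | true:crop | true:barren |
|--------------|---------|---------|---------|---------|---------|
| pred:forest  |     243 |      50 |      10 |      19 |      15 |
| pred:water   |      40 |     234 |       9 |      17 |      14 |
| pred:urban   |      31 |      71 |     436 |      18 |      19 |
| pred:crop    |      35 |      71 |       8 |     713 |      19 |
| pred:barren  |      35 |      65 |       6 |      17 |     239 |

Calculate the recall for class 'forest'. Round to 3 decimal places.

Treat 'forest' as positive and all other classes as negative.
recall = TP/(TP+FN).
forest: TP=243, FN=40+31+35+35=141 → 243/384 = 0.6328

0.633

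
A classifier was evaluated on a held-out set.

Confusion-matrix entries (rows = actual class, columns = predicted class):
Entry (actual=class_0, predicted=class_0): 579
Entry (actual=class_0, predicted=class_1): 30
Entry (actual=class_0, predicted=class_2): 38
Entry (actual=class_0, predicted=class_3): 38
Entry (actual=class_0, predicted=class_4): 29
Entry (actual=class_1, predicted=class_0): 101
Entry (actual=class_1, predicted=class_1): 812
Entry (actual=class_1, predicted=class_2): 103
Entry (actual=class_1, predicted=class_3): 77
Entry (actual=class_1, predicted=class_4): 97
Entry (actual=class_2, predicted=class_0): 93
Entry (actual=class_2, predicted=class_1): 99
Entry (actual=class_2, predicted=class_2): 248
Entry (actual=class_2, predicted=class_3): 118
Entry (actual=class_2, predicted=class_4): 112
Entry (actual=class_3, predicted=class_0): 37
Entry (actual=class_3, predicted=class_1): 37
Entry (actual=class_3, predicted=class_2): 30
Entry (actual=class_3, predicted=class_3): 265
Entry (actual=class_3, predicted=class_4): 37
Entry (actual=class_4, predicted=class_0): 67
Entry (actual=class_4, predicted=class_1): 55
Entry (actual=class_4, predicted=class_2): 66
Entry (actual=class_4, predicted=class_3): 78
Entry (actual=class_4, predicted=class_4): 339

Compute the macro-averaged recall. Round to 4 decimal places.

0.6153

Per-class recall (TP/(TP+FN)):
  class_0: TP=579, FN=30+38+38+29=135 → 579/714 = 0.81092
  class_1: TP=812, FN=101+103+77+97=378 → 812/1190 = 0.68235
  class_2: TP=248, FN=93+99+118+112=422 → 248/670 = 0.37015
  class_3: TP=265, FN=37+37+30+37=141 → 265/406 = 0.65271
  class_4: TP=339, FN=67+55+66+78=266 → 339/605 = 0.56033
Macro-recall = mean = (0.81092 + 0.68235 + 0.37015 + 0.65271 + 0.56033) / 5 = 0.6153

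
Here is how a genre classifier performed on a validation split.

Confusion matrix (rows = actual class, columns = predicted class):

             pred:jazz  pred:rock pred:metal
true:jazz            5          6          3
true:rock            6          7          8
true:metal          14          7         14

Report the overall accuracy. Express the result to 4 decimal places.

Accuracy = trace / total = (5+7+14=26) / 70 = 26/70 = 0.3714

0.3714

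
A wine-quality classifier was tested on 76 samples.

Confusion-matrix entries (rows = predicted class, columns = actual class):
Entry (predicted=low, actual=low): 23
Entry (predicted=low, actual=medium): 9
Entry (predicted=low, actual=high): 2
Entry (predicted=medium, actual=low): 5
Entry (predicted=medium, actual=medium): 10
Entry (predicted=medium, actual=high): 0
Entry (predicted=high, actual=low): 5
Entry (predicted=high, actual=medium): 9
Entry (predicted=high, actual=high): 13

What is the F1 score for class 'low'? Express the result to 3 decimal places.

0.687

F1 score = 2·TP/(2·TP+FP+FN).
low: TP=23, FP=9+2=11, FN=5+5=10 → 46/67 = 0.6866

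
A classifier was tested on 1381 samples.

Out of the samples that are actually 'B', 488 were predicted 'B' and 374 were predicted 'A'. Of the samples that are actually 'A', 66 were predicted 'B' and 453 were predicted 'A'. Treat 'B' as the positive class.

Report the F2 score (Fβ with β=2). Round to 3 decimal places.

Fβ = (1+β²)·TP / ((1+β²)·TP + β²·FN + FP), with β²=4
= 5·488 / (5·488 + 4·374 + 66) = 0.610

0.610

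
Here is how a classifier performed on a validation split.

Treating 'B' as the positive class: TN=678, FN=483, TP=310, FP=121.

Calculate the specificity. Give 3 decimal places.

0.849

Specificity = TN/(TN+FP) = 678/(678+121) = 0.849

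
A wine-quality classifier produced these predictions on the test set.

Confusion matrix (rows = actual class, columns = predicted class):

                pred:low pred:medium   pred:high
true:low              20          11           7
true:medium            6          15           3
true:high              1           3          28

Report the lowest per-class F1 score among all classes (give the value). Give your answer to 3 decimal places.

0.566

Per-class F1 score (2·TP/(2·TP+FP+FN)):
  low: TP=20, FP=6+1=7, FN=11+7=18 → 40/65 = 0.6154
  medium: TP=15, FP=11+3=14, FN=6+3=9 → 30/53 = 0.5660
  high: TP=28, FP=7+3=10, FN=1+3=4 → 56/70 = 0.8000
Lowest is class 'medium' with F1 score = 0.566.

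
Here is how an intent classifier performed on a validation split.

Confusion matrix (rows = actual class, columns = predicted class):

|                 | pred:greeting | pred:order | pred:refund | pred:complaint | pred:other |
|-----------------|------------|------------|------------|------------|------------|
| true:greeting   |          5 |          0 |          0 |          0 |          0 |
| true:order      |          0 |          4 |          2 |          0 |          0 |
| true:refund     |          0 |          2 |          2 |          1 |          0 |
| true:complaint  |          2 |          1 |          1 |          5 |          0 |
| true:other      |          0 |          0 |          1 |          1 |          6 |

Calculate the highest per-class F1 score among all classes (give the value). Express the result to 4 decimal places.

0.8571

Per-class F1 score (2·TP/(2·TP+FP+FN)):
  greeting: TP=5, FP=0+0+2+0=2, FN=0+0+0+0=0 → 10/12 = 0.83333
  order: TP=4, FP=0+2+1+0=3, FN=0+2+0+0=2 → 8/13 = 0.61538
  refund: TP=2, FP=0+2+1+1=4, FN=0+2+1+0=3 → 4/11 = 0.36364
  complaint: TP=5, FP=0+0+1+1=2, FN=2+1+1+0=4 → 10/16 = 0.62500
  other: TP=6, FP=0+0+0+0=0, FN=0+0+1+1=2 → 12/14 = 0.85714
Highest is class 'other' with F1 score = 0.8571.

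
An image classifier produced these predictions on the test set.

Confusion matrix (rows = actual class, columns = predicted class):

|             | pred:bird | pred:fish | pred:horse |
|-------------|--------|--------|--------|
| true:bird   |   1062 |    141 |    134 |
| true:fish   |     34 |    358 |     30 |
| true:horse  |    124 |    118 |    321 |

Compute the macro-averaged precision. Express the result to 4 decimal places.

Per-class precision (TP/(TP+FP)):
  bird: TP=1062, FP=34+124=158 → 1062/1220 = 0.87049
  fish: TP=358, FP=141+118=259 → 358/617 = 0.58023
  horse: TP=321, FP=134+30=164 → 321/485 = 0.66186
Macro-precision = mean = (0.87049 + 0.58023 + 0.66186) / 3 = 0.7042

0.7042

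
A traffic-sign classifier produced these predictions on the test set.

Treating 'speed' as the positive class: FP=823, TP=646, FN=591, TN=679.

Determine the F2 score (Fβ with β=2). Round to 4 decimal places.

Fβ = (1+β²)·TP / ((1+β²)·TP + β²·FN + FP), with β²=4
= 5·646 / (5·646 + 4·591 + 823) = 0.5034

0.5034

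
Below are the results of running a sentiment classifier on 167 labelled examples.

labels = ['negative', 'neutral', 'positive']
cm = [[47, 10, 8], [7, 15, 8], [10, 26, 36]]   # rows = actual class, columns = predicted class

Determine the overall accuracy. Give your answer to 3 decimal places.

Accuracy = trace / total = (47+15+36=98) / 167 = 98/167 = 0.587

0.587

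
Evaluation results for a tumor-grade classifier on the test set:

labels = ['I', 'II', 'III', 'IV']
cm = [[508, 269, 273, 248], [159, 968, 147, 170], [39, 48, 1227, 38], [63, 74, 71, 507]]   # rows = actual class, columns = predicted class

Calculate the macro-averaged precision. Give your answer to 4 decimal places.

Per-class precision (TP/(TP+FP)):
  I: TP=508, FP=159+39+63=261 → 508/769 = 0.66060
  II: TP=968, FP=269+48+74=391 → 968/1359 = 0.71229
  III: TP=1227, FP=273+147+71=491 → 1227/1718 = 0.71420
  IV: TP=507, FP=248+170+38=456 → 507/963 = 0.52648
Macro-precision = mean = (0.66060 + 0.71229 + 0.71420 + 0.52648) / 4 = 0.6534

0.6534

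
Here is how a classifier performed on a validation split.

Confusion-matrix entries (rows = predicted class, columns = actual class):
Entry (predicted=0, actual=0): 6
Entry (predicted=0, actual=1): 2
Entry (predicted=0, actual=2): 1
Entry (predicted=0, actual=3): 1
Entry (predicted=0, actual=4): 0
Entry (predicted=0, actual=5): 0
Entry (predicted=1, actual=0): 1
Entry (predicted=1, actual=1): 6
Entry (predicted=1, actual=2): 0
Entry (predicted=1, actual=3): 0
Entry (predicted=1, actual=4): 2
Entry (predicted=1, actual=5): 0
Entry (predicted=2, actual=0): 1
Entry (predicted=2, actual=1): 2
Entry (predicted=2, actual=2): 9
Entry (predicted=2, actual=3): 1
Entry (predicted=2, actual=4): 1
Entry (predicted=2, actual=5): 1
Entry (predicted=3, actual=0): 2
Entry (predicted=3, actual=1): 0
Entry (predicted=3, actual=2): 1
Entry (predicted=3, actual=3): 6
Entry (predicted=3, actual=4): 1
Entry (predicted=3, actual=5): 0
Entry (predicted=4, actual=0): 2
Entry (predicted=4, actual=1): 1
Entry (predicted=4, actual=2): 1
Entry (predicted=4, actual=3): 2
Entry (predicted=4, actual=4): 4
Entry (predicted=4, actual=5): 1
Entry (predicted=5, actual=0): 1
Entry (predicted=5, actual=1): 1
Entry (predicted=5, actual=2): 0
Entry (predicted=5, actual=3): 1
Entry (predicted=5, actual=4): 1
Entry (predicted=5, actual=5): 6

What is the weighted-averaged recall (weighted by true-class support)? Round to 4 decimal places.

0.5692

Per-class recall (TP/(TP+FN)):
  0: TP=6, FN=1+1+2+2+1=7 → 6/13 = 0.46154
  1: TP=6, FN=2+2+0+1+1=6 → 6/12 = 0.50000
  2: TP=9, FN=1+0+1+1+0=3 → 9/12 = 0.75000
  3: TP=6, FN=1+0+1+2+1=5 → 6/11 = 0.54545
  4: TP=4, FN=0+2+1+1+1=5 → 4/9 = 0.44444
  5: TP=6, FN=0+0+1+0+1=2 → 6/8 = 0.75000
Weighted-recall = Σ (supportᵢ/N)·recallᵢ with N=65: (13/65)·0.46154 + (12/65)·0.50000 + (12/65)·0.75000 + (11/65)·0.54545 + (9/65)·0.44444 + (8/65)·0.75000 = 0.5692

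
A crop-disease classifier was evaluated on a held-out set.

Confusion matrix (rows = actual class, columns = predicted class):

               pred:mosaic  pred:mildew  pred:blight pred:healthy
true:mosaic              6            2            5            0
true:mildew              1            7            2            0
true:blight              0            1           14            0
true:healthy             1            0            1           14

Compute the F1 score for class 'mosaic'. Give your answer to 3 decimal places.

F1 score = 2·TP/(2·TP+FP+FN).
mosaic: TP=6, FP=1+0+1=2, FN=2+5+0=7 → 12/21 = 0.5714

0.571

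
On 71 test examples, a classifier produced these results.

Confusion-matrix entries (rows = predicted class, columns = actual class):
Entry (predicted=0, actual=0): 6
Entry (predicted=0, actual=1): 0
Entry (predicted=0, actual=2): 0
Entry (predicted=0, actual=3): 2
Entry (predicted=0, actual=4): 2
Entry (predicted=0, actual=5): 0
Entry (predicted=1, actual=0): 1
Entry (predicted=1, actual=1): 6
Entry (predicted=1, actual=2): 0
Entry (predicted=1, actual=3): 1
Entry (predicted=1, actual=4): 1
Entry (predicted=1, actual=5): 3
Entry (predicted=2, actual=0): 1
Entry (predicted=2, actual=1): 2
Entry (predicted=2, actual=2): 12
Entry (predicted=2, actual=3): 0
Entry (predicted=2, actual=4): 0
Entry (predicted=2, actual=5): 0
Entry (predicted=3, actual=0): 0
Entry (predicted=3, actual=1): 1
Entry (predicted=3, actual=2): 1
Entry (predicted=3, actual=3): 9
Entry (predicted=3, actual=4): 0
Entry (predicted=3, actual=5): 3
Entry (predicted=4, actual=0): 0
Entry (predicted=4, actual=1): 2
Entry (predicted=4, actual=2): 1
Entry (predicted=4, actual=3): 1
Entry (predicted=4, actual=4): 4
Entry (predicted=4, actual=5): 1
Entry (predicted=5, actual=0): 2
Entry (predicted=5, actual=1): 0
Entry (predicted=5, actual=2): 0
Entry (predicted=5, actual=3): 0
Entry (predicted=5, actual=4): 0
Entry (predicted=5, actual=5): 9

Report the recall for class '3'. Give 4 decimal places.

0.6923

One-vs-rest for '3': TP = diagonal; FP = other classes predicted '3'; FN = '3' predicted as other.
recall = TP/(TP+FN).
3: TP=9, FN=2+1+0+1+0=4 → 9/13 = 0.69231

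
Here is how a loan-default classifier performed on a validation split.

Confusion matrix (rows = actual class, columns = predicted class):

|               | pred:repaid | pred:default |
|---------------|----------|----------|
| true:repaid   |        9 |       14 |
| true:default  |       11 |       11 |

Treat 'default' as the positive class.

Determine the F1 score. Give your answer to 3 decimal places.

Precision = TP/(TP+FP) = 11/25 = 0.4400
Recall = TP/(TP+FN) = 11/22 = 0.5000
F1 = 2·TP/(2·TP+FP+FN) = 22/47 = 0.468

0.468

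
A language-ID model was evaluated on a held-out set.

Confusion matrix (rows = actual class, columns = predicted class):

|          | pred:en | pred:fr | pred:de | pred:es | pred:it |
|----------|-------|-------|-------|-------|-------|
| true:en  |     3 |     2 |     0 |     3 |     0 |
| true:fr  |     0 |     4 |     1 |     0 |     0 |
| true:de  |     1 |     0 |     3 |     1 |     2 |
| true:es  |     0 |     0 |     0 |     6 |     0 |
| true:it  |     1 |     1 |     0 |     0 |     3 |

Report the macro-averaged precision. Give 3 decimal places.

Per-class precision (TP/(TP+FP)):
  en: TP=3, FP=0+1+0+1=2 → 3/5 = 0.6000
  fr: TP=4, FP=2+0+0+1=3 → 4/7 = 0.5714
  de: TP=3, FP=0+1+0+0=1 → 3/4 = 0.7500
  es: TP=6, FP=3+0+1+0=4 → 6/10 = 0.6000
  it: TP=3, FP=0+0+2+0=2 → 3/5 = 0.6000
Macro-precision = mean = (0.6000 + 0.5714 + 0.7500 + 0.6000 + 0.6000) / 5 = 0.624

0.624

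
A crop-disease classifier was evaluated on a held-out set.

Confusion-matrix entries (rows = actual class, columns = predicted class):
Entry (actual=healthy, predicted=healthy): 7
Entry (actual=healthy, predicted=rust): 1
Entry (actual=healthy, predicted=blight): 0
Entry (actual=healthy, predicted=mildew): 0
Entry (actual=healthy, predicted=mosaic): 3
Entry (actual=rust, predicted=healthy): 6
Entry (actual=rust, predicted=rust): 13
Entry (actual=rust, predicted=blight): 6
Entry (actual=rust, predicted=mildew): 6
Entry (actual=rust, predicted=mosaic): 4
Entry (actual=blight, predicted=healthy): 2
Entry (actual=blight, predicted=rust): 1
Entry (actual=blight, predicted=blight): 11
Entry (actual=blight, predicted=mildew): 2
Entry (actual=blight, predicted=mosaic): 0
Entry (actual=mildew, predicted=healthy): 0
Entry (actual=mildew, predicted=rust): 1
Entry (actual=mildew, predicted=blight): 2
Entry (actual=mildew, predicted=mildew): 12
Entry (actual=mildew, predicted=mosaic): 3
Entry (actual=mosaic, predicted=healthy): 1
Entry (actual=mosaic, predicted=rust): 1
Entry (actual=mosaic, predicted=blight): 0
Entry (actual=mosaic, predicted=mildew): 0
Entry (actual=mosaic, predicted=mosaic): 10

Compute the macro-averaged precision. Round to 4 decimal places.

Per-class precision (TP/(TP+FP)):
  healthy: TP=7, FP=6+2+0+1=9 → 7/16 = 0.43750
  rust: TP=13, FP=1+1+1+1=4 → 13/17 = 0.76471
  blight: TP=11, FP=0+6+2+0=8 → 11/19 = 0.57895
  mildew: TP=12, FP=0+6+2+0=8 → 12/20 = 0.60000
  mosaic: TP=10, FP=3+4+0+3=10 → 10/20 = 0.50000
Macro-precision = mean = (0.43750 + 0.76471 + 0.57895 + 0.60000 + 0.50000) / 5 = 0.5762

0.5762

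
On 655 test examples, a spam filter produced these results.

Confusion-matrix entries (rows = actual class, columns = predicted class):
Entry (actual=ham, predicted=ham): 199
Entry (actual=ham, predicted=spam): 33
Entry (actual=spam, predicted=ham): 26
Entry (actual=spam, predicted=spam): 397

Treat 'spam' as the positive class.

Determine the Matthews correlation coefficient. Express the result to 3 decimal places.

0.802

MCC = (TP·TN − FP·FN) / √((TP+FP)(TP+FN)(TN+FP)(TN+FN))
Numerator = 397·199 − 33·26 = 78145
Denominator = √(430·423·232·225) = √9494658000 = 97440.5357
MCC = 78145 / 97440.5357 = 0.802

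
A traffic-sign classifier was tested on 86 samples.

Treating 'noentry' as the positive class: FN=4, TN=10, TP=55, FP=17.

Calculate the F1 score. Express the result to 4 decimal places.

Precision = TP/(TP+FP) = 55/72 = 0.7639
Recall = TP/(TP+FN) = 55/59 = 0.9322
F1 = 2·TP/(2·TP+FP+FN) = 110/131 = 0.8397

0.8397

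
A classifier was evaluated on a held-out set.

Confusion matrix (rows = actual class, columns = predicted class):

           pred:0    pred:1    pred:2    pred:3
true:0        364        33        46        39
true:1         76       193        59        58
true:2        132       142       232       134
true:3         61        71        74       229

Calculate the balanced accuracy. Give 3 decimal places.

Balanced accuracy = mean of per-class recall.
  0: recall = 364/482 = 0.7552
  1: recall = 193/386 = 0.5000
  2: recall = 232/640 = 0.3625
  3: recall = 229/435 = 0.5264
Mean = (0.7552 + 0.5000 + 0.3625 + 0.5264) / 4 = 0.536

0.536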